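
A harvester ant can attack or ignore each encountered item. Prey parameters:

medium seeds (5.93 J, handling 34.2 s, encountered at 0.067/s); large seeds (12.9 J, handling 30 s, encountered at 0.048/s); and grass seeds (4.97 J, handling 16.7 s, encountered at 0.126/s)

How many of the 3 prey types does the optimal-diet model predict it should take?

E/h in descending order: large seeds 0.43, grass seeds 0.298, medium seeds 0.173 J/s. The optimal diet is the largest prefix of this list for which every included type satisfies E_i/h_i > R on the types above it.
Rate on top 1: 0.2538. grass seeds: 0.298 > 0.2538 → include.
Rate on top 2: 0.2741. medium seeds: 0.173 < 0.2741 → exclude; stop.
Optimal diet: large seeds, grass seeds — 2 of 3 types.

2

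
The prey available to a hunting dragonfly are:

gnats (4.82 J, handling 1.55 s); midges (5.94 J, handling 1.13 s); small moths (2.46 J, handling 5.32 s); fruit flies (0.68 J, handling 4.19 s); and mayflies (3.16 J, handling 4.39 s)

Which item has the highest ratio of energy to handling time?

midges

Profitability E/h (J/s): gnats = 4.82/1.55 = 3.11, midges = 5.94/1.13 = 5.26, small moths = 2.46/5.32 = 0.462, fruit flies = 0.68/4.19 = 0.162, mayflies = 3.16/4.39 = 0.72.
Ranked: midges > gnats > mayflies > small moths > fruit flies.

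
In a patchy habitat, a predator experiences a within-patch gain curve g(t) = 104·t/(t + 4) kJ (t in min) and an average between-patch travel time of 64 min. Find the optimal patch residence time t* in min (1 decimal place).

By the marginal value theorem, leave when the instantaneous gain rate g'(t) equals the habitat-wide average g(t)/(T + t).
g'(t) = 104·4/(t + 4)². Setting 104·4/(t+4)² = 104t/[(t+4)(64+t)] gives 4(64+t) = t(t+4), so t² = 4×64 = 256.
t* = √256 = 16 min.

16.0 min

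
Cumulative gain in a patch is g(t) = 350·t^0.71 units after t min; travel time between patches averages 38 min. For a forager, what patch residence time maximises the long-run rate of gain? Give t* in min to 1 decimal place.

Optimal t* satisfies g'(t*) = g(t*)/(T + t*).
g'(t) = 0.71·350·t^-0.29. Setting 0.71·350·t^-0.29 = 350·t^0.71/(38+t) gives 0.71(38+t) = t, so 0.29·t = 0.71×38.
t* = 0.71×38/0.29 = 93.03 min.

93.0 min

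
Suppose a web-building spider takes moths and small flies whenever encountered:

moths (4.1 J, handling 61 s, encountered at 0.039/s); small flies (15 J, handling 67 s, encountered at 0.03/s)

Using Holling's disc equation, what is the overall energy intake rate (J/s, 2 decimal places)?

Energy encountered per unit search time: 0.039×4.1 + 0.03×15 = 0.6099 J/s.
Handling time per unit search time: 0.039×61 + 0.03×67 = 4.389.
Rate = 0.6099/(1 + 4.389) = 0.1132 J/s.

0.11 J/s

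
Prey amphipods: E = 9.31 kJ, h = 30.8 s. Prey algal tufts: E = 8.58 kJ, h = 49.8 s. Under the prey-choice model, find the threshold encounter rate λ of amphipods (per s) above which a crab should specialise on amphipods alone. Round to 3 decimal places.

The zero-one rule: include algal tufts iff E₂/h₂ > λE₁/(1+λh₁). Equality gives the switch point.
λE₁h₂ = E₂ + λE₂h₁ ⇒ λ = E₂/(E₁h₂ − E₂h₁) = 8.58/(463.6 − 264.3) = 0.04303 per s.

0.043 per s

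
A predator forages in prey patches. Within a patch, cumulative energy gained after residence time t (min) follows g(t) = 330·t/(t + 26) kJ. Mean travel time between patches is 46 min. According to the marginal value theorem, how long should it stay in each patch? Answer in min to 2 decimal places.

Maximise g(t)/(T+t): set derivative to zero → g'(t)(T+t) = g(t).
g'(t) = 330·26/(t + 26)². Setting 330·26/(t+26)² = 330t/[(t+26)(46+t)] gives 26(46+t) = t(t+26), so t² = 26×46 = 1196.
t* = √1196 = 34.58 min.

34.58 min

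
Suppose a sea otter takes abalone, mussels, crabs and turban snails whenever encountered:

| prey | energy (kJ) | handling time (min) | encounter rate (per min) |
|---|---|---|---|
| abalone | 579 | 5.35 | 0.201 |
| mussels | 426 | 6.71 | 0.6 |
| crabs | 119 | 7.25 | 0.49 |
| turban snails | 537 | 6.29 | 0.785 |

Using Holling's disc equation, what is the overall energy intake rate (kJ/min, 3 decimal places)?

58.379 kJ/min

R = (0.201×579 + 0.6×426 + 0.49×119 + 0.785×537) / (1 + 0.201×5.35 + 0.6×6.71 + 0.49×7.25 + 0.785×6.29) = 851.8/14.59 = 58.38 kJ/min.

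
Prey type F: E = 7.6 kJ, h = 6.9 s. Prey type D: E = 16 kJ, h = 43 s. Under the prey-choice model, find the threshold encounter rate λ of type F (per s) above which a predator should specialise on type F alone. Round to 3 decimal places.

0.074 per s

At the threshold, the rate on type F alone equals the profitability of type D: λ·7.6/(1 + λ·6.9) = 16/43 = 0.3721.
Rearranging, λ(7.6 − 0.3721×6.9) = 0.3721, so λ = 0.3721/5.033 = 0.07394 per s.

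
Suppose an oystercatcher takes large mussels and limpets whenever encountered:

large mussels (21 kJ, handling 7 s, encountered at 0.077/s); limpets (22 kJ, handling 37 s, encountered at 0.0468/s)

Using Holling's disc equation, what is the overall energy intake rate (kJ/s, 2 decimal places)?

R = (0.077×21 + 0.0468×22) / (1 + 0.077×7 + 0.0468×37) = 2.647/3.271 = 0.8092 kJ/s.

0.81 kJ/s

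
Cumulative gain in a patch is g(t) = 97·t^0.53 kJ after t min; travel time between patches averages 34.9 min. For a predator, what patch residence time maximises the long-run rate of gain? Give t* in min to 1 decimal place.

39.4 min

By the marginal value theorem, leave when the instantaneous gain rate g'(t) equals the habitat-wide average g(t)/(T + t).
g'(t) = 0.53·97·t^-0.47. Setting 0.53·97·t^-0.47 = 97·t^0.53/(34.9+t) gives 0.53(34.9+t) = t, so 0.47·t = 0.53×34.9.
t* = 0.53×34.9/0.47 = 39.36 min.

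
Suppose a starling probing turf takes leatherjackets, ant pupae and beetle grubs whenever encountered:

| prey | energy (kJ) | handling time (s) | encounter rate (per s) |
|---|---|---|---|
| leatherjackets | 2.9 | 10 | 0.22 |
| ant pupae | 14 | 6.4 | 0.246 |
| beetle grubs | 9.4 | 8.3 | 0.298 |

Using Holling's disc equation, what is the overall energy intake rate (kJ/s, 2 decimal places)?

0.95 kJ/s

R = Σλ_iE_i / (1 + Σλ_ih_i)
Numerator: 0.22×2.9 + 0.246×14 + 0.298×9.4 = 6.883
Denominator: 1 + 0.22×10 + 0.246×6.4 + 0.298×8.3 = 7.248
R = 6.883/7.248 = 0.9497 kJ/s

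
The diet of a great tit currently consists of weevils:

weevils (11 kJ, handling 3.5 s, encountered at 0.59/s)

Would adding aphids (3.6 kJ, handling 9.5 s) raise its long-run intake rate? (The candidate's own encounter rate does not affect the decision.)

No

Current rate: (0.59×11)/(1 + 0.59×3.5) = 2.117 kJ/s.
Profitability of aphids: 3.6/9.5 = 0.3789 kJ/s.
Since 0.3789 < R, time spent handling aphids is better spent searching.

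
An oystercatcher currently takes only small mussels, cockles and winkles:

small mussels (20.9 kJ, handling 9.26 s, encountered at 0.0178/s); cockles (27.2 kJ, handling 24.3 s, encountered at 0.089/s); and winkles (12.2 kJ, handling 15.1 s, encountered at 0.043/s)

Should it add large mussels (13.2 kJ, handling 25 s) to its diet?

Current rate: (0.0178×20.9 + 0.089×27.2 + 0.043×12.2)/(1 + 0.0178×9.26 + 0.089×24.3 + 0.043×15.1) = 0.8342 kJ/s.
Profitability of large mussels: 13.2/25 = 0.528 kJ/s.
Since 0.528 < R, time spent handling large mussels is better spent searching.

No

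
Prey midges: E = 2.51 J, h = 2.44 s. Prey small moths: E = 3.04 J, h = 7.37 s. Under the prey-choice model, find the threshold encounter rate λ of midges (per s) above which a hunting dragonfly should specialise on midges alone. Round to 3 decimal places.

0.274 per s

At the threshold, the rate on midges alone equals the profitability of small moths: λ·2.51/(1 + λ·2.44) = 3.04/7.37 = 0.4125.
Rearranging, λ(2.51 − 0.4125×2.44) = 0.4125, so λ = 0.4125/1.504 = 0.2743 per s.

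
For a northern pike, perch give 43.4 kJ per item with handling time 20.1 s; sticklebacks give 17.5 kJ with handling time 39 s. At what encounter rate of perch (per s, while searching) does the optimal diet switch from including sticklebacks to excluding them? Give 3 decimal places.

0.013 per s

At the threshold, the rate on perch alone equals the profitability of sticklebacks: λ·43.4/(1 + λ·20.1) = 17.5/39 = 0.4487.
Rearranging, λ(43.4 − 0.4487×20.1) = 0.4487, so λ = 0.4487/34.38 = 0.01305 per s.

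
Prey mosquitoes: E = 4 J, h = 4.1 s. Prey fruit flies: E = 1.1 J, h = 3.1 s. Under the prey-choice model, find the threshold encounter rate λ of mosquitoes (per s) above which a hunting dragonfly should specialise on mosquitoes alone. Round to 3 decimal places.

Drop fruit flies once their profitability E₂/h₂ falls below the rate achievable on mosquitoes alone: E₂/h₂ = λE₁/(1 + λh₁).
Solve for λ: λE₁h₂ = E₂(1 + λh₁) → λ(E₁h₂ − E₂h₁) = E₂ → λ = E₂/(E₁h₂ − E₂h₁).
λ = 1.1/(4×3.1 − 1.1×4.1) = 1.1/7.89 = 0.1394 per s.

0.139 per s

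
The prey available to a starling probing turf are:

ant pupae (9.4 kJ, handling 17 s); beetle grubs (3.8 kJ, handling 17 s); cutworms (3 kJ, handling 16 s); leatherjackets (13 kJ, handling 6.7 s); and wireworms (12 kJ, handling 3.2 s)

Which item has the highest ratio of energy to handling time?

wireworms

In descending order of E/h:
wireworms: 12/3.2 = 3.75 kJ/s
leatherjackets: 13/6.7 = 1.94 kJ/s
ant pupae: 9.4/17 = 0.553 kJ/s
beetle grubs: 3.8/17 = 0.224 kJ/s
cutworms: 3/16 = 0.188 kJ/s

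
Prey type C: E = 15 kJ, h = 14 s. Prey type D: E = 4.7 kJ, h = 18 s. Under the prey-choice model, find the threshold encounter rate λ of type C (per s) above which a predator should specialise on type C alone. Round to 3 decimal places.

0.023 per s

At the threshold, the rate on type C alone equals the profitability of type D: λ·15/(1 + λ·14) = 4.7/18 = 0.2611.
Rearranging, λ(15 − 0.2611×14) = 0.2611, so λ = 0.2611/11.34 = 0.02302 per s.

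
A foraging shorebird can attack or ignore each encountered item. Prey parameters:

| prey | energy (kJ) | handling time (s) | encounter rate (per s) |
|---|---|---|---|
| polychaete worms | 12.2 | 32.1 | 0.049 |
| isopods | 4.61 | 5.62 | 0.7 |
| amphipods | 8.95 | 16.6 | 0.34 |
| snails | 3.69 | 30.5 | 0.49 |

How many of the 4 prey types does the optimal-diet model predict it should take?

1

E/h in descending order: isopods 0.82, amphipods 0.539, polychaete worms 0.38, snails 0.121 kJ/s. The optimal diet is the largest prefix of this list for which every included type satisfies E_i/h_i > R on the types above it.
Rate on top 1: 0.654. amphipods: 0.539 < 0.654 → exclude; stop.
Optimal diet: isopods — 1 of 4 types.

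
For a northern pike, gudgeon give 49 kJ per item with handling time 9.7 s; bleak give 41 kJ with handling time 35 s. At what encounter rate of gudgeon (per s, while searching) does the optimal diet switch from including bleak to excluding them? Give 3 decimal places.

The zero-one rule: include bleak iff E₂/h₂ > λE₁/(1+λh₁). Equality gives the switch point.
λE₁h₂ = E₂ + λE₂h₁ ⇒ λ = E₂/(E₁h₂ − E₂h₁) = 41/(1715 − 397.7) = 0.03112 per s.

0.031 per s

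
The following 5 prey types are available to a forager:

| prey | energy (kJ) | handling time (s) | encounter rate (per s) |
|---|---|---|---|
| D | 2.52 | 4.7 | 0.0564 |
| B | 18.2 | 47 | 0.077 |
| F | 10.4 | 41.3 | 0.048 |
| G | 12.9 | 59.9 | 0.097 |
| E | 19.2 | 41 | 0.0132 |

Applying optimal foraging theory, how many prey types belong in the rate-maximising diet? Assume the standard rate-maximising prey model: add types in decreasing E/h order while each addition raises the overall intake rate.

3

E/h in descending order: D 0.536, E 0.468, B 0.387, F 0.252, G 0.215 kJ/s. The optimal diet is the largest prefix of this list for which every included type satisfies E_i/h_i > R on the types above it.
Rate on top 1: 0.1123. E: 0.468 > 0.1123 → include.
Rate on top 2: 0.219. B: 0.387 > 0.219 → include.
Rate on top 3: 0.3312. F: 0.252 < 0.3312 → exclude; stop.
Optimal diet: D, E, B — 3 of 5 types.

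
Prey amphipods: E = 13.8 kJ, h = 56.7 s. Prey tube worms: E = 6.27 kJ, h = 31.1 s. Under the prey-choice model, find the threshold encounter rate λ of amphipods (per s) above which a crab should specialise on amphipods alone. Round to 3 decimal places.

0.085 per s

The zero-one rule: include tube worms iff E₂/h₂ > λE₁/(1+λh₁). Equality gives the switch point.
λE₁h₂ = E₂ + λE₂h₁ ⇒ λ = E₂/(E₁h₂ − E₂h₁) = 6.27/(429.2 − 355.5) = 0.08511 per s.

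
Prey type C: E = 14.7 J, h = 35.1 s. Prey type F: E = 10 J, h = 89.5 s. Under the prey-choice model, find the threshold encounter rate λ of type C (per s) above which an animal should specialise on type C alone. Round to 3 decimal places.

The zero-one rule: include type F iff E₂/h₂ > λE₁/(1+λh₁). Equality gives the switch point.
λE₁h₂ = E₂ + λE₂h₁ ⇒ λ = E₂/(E₁h₂ − E₂h₁) = 10/(1316 − 351) = 0.01037 per s.

0.010 per s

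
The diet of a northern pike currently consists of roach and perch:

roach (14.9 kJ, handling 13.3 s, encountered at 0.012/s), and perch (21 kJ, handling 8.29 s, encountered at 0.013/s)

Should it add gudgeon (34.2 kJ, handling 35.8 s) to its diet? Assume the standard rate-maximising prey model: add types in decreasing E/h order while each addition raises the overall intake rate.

Yes

On roach and perch alone, R = ΣλE/(1+Σλh) = 0.4518/1.267 = 0.3565 kJ/s.
gudgeon: E/h = 34.2/35.8 = 0.9553 kJ/s.
0.9553 > 0.3565, so adding gudgeon raises the average — include it.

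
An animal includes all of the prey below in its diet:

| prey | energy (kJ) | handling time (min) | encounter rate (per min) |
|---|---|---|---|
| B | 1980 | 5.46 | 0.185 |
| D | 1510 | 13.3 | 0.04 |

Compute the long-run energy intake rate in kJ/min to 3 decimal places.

167.853 kJ/min

R = (0.185×1980 + 0.04×1510) / (1 + 0.185×5.46 + 0.04×13.3) = 426.7/2.542 = 167.9 kJ/min.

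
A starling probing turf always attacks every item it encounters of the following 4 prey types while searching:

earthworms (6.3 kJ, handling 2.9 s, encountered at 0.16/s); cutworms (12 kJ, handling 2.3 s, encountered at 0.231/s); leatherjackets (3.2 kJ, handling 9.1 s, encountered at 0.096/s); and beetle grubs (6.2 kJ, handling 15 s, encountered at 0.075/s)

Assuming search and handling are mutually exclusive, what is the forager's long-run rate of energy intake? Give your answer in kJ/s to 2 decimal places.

1.14 kJ/s

R = (0.16×6.3 + 0.231×12 + 0.096×3.2 + 0.075×6.2) / (1 + 0.16×2.9 + 0.231×2.3 + 0.096×9.1 + 0.075×15) = 4.552/3.994 = 1.14 kJ/s.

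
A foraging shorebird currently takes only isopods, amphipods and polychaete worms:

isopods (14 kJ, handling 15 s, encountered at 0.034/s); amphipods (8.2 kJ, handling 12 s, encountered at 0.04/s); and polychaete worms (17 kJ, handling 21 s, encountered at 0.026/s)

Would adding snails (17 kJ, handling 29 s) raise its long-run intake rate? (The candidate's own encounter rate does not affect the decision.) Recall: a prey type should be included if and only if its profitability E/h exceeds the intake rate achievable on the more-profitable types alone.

Current rate: (0.034×14 + 0.04×8.2 + 0.026×17)/(1 + 0.034×15 + 0.04×12 + 0.026×21) = 0.4913 kJ/s.
snails: E/h = 17/29 = 0.5862 kJ/s.
0.5862 > 0.4913, so adding snails raises the average — include it.

Yes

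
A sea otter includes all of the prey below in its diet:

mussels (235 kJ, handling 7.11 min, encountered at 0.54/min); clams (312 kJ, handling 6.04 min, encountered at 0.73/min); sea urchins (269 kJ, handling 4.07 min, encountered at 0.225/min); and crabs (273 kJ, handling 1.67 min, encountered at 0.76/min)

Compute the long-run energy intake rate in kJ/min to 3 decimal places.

Energy encountered per unit search time: 0.54×235 + 0.73×312 + 0.225×269 + 0.76×273 = 622.7 kJ/min.
Handling time per unit search time: 0.54×7.11 + 0.73×6.04 + 0.225×4.07 + 0.76×1.67 = 10.43.
Rate = 622.7/(1 + 10.43) = 54.46 kJ/min.

54.459 kJ/min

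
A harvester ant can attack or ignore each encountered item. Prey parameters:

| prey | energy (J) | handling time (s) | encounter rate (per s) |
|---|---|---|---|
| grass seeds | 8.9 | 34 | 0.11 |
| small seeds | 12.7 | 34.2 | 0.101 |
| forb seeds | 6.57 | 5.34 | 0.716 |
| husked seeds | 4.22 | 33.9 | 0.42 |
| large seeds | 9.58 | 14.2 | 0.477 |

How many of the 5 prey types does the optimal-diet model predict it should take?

1

Rank by E/h (J/s): forb seeds 1.23, large seeds 0.675, small seeds 0.371, grass seeds 0.262, husked seeds 0.124. Include each in turn until the next type's E/h falls below the running intake rate.
Rate on top 1: 0.9753. large seeds: 0.675 < 0.9753 → exclude; stop.
Optimal diet: forb seeds — 1 of 5 types.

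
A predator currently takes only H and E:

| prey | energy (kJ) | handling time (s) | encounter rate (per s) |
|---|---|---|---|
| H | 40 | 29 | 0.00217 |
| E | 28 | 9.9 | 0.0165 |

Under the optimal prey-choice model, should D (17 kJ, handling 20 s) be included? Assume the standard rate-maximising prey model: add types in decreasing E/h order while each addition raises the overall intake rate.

Current rate: (0.00217×40 + 0.0165×28)/(1 + 0.00217×29 + 0.0165×9.9) = 0.4475 kJ/s.
Profitability of D: 17/20 = 0.85 kJ/s.
0.85 > 0.4475, so adding D raises the average — include it.

Yes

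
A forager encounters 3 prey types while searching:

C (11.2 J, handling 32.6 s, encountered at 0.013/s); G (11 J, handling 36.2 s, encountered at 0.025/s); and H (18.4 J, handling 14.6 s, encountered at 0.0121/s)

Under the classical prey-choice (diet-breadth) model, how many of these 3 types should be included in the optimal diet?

E/h in descending order: H 1.26, C 0.344, G 0.304 J/s. The optimal diet is the largest prefix of this list for which every included type satisfies E_i/h_i > R on the types above it.
Rate on top 1: 0.1892. C: 0.344 > 0.1892 → include.
Rate on top 2: 0.2301. G: 0.304 > 0.2301 → include.
Optimal diet: H, C, G — 3 of 3 types.

3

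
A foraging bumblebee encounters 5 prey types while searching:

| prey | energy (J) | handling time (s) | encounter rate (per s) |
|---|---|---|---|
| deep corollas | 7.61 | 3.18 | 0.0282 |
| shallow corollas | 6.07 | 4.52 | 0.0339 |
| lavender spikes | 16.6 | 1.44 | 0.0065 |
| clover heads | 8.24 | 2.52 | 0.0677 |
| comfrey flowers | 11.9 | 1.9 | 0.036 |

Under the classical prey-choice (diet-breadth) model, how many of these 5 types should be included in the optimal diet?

Rank by E/h (J/s): lavender spikes 11.5, comfrey flowers 6.26, clover heads 3.27, deep corollas 2.39, shallow corollas 1.34. Include each in turn until the next type's E/h falls below the running intake rate.
Rate on top 1: 0.1069. comfrey flowers: 6.26 > 0.1069 → include.
Rate on top 2: 0.4976. clover heads: 3.27 > 0.4976 → include.
Rate on top 3: 0.8765. deep corollas: 2.39 > 0.8765 → include.
Rate on top 4: 0.9781. shallow corollas: 1.34 > 0.9781 → include.
Optimal diet: lavender spikes, comfrey flowers, clover heads, deep corollas, shallow corollas — 5 of 5 types.

5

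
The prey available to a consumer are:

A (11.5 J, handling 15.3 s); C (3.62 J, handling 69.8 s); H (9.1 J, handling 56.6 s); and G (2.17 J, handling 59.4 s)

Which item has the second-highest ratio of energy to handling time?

H

Profitability E/h (J/s): A = 11.5/15.3 = 0.752, C = 3.62/69.8 = 0.0519, H = 9.1/56.6 = 0.161, G = 2.17/59.4 = 0.0365.
Ranked: A > H > C > G.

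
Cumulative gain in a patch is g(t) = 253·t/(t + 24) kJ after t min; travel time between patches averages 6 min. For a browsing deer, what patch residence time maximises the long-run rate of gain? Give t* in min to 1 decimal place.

By the marginal value theorem, leave when the instantaneous gain rate g'(t) equals the habitat-wide average g(t)/(T + t).
g'(t) = 253·24/(t + 24)². Setting 253·24/(t+24)² = 253t/[(t+24)(6+t)] gives 24(6+t) = t(t+24), so t² = 24×6 = 144.
t* = √144 = 12 min.

12.0 min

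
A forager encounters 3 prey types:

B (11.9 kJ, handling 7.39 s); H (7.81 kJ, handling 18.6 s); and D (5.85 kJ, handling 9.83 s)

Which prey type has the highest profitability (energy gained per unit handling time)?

B

In descending order of E/h:
B: 11.9/7.39 = 1.61 kJ/s
D: 5.85/9.83 = 0.595 kJ/s
H: 7.81/18.6 = 0.42 kJ/s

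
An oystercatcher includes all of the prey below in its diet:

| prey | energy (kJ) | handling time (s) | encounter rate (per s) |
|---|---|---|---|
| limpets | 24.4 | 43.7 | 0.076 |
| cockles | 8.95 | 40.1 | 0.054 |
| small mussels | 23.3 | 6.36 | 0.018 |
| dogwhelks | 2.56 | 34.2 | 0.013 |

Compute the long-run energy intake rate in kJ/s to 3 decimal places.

R = (0.076×24.4 + 0.054×8.95 + 0.018×23.3 + 0.013×2.56) / (1 + 0.076×43.7 + 0.054×40.1 + 0.018×6.36 + 0.013×34.2) = 2.79/7.046 = 0.396 kJ/s.

0.396 kJ/s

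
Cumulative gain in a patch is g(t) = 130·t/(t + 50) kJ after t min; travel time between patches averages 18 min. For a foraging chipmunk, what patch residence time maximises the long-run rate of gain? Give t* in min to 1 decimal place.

Optimal t* satisfies g'(t*) = g(t*)/(T + t*).
g'(t) = 130·50/(t + 50)². Setting 130·50/(t+50)² = 130t/[(t+50)(18+t)] gives 50(18+t) = t(t+50), so t² = 50×18 = 900.
t* = √900 = 30 min.

30.0 min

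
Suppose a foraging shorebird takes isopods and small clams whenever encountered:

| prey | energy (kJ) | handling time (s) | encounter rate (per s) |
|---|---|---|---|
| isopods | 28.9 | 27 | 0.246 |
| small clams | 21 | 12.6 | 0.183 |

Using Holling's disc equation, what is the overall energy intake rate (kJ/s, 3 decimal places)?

R = (0.246×28.9 + 0.183×21) / (1 + 0.246×27 + 0.183×12.6) = 10.95/9.948 = 1.101 kJ/s.

1.101 kJ/s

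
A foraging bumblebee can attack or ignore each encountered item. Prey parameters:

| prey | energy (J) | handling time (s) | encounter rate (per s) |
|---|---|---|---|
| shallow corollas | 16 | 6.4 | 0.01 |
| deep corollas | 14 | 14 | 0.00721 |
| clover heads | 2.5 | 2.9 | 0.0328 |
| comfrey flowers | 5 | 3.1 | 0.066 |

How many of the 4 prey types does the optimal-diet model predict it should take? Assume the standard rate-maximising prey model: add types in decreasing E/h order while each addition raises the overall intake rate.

4

Rank by E/h (J/s): shallow corollas 2.5, comfrey flowers 1.61, deep corollas 1, clover heads 0.862. Include each in turn until the next type's E/h falls below the running intake rate.
Rate on top 1: 0.1504. comfrey flowers: 1.61 > 0.1504 → include.
Rate on top 2: 0.3863. deep corollas: 1 > 0.3863 → include.
Rate on top 3: 0.4315. clover heads: 0.862 > 0.4315 → include.
Optimal diet: shallow corollas, comfrey flowers, deep corollas, clover heads — 4 of 4 types.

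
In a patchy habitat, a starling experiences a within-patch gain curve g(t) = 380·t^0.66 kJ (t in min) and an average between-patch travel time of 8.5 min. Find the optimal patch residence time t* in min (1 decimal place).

Optimal t* satisfies g'(t*) = g(t*)/(T + t*).
g'(t) = 0.66·380·t^-0.34. Setting 0.66·380·t^-0.34 = 380·t^0.66/(8.5+t) gives 0.66(8.5+t) = t, so 0.34·t = 0.66×8.5.
t* = 0.66×8.5/0.34 = 16.5 min.

16.5 min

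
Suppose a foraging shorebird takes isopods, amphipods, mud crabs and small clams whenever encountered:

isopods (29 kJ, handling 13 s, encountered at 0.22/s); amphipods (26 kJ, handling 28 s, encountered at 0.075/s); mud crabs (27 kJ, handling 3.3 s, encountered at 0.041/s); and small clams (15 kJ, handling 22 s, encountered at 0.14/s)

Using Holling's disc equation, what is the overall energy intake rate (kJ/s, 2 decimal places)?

R = Σλ_iE_i / (1 + Σλ_ih_i)
Numerator: 0.22×29 + 0.075×26 + 0.041×27 + 0.14×15 = 11.54
Denominator: 1 + 0.22×13 + 0.075×28 + 0.041×3.3 + 0.14×22 = 9.175
R = 11.54/9.175 = 1.257 kJ/s

1.26 kJ/s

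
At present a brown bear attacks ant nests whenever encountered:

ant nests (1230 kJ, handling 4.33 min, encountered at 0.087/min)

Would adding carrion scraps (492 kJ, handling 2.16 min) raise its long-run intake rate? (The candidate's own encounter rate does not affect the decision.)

On ant nests alone, R = ΣλE/(1+Σλh) = 107/1.377 = 77.73 kJ/min.
carrion scraps: E/h = 492/2.16 = 227.8 kJ/min.
Since 227.8 > R, including carrion scraps increases the long-run rate.

Yes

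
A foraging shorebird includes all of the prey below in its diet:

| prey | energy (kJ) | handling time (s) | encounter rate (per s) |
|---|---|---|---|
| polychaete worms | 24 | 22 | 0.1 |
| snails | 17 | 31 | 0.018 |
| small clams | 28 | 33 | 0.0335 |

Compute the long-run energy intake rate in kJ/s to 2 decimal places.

0.75 kJ/s

R = Σλ_iE_i / (1 + Σλ_ih_i)
Numerator: 0.1×24 + 0.018×17 + 0.0335×28 = 3.644
Denominator: 1 + 0.1×22 + 0.018×31 + 0.0335×33 = 4.864
R = 3.644/4.864 = 0.7493 kJ/s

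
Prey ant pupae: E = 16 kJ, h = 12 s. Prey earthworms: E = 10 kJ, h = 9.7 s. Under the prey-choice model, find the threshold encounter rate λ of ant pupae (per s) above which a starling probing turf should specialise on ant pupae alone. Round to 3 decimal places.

Drop earthworms once their profitability E₂/h₂ falls below the rate achievable on ant pupae alone: E₂/h₂ = λE₁/(1 + λh₁).
Solve for λ: λE₁h₂ = E₂(1 + λh₁) → λ(E₁h₂ − E₂h₁) = E₂ → λ = E₂/(E₁h₂ − E₂h₁).
λ = 10/(16×9.7 − 10×12) = 10/35.2 = 0.2841 per s.

0.284 per s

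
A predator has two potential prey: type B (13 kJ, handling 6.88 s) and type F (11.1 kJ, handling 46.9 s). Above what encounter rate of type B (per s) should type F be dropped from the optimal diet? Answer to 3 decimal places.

0.021 per s

The zero-one rule: include type F iff E₂/h₂ > λE₁/(1+λh₁). Equality gives the switch point.
λE₁h₂ = E₂ + λE₂h₁ ⇒ λ = E₂/(E₁h₂ − E₂h₁) = 11.1/(609.7 − 76.37) = 0.02081 per s.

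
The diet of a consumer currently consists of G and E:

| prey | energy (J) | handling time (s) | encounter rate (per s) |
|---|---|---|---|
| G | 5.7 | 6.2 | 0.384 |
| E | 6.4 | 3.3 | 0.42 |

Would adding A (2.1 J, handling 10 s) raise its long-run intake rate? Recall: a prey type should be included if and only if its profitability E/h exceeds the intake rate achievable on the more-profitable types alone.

No

Current rate: (0.384×5.7 + 0.42×6.4)/(1 + 0.384×6.2 + 0.42×3.3) = 1.023 J/s.
Profitability of A: 2.1/10 = 0.21 J/s.
0.21 < 1.023, so adding A would lower the average — exclude it.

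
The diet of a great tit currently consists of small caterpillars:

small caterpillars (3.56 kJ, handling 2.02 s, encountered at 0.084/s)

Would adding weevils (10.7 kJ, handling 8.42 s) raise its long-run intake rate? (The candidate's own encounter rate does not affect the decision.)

Yes

Intake rate on the current diet: R = (0.084×3.56) / (1 + 0.084×2.02) = 0.299/1.17 = 0.2557 kJ/s.
Profitability of weevils: 10.7/8.42 = 1.271 kJ/s.
1.271 > 0.2557, so adding weevils raises the average — include it.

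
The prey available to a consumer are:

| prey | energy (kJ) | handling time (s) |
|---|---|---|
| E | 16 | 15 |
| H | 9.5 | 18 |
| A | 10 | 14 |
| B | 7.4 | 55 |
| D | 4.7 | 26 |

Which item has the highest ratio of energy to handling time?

E

Profitability E/h (kJ/s): E = 16/15 = 1.07, H = 9.5/18 = 0.528, A = 10/14 = 0.714, B = 7.4/55 = 0.135, D = 4.7/26 = 0.181.
Ranked: E > A > H > D > B.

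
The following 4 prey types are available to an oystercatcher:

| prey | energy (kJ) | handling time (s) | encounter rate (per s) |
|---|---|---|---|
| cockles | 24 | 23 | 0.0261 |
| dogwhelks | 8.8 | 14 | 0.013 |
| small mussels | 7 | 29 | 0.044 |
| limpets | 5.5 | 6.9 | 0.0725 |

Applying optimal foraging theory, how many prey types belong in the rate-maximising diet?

3

Rank by E/h (kJ/s): cockles 1.04, limpets 0.797, dogwhelks 0.629, small mussels 0.241. Include each in turn until the next type's E/h falls below the running intake rate.
Rate on top 1: 0.3914. limpets: 0.797 > 0.3914 → include.
Rate on top 2: 0.488. dogwhelks: 0.629 > 0.488 → include.
Rate on top 3: 0.4992. small mussels: 0.241 < 0.4992 → exclude; stop.
Optimal diet: cockles, limpets, dogwhelks — 3 of 4 types.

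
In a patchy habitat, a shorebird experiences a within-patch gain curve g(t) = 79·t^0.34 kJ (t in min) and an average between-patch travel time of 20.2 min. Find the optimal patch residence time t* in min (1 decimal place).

10.4 min

Optimal t* satisfies g'(t*) = g(t*)/(T + t*).
g'(t) = 0.34·79·t^-0.66. Setting 0.34·79·t^-0.66 = 79·t^0.34/(20.2+t) gives 0.34(20.2+t) = t, so 0.66·t = 0.34×20.2.
t* = 0.34×20.2/0.66 = 10.41 min.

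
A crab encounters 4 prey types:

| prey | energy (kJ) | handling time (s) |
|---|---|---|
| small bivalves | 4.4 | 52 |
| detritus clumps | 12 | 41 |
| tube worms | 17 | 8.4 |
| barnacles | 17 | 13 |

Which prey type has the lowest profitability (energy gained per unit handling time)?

In descending order of E/h:
tube worms: 17/8.4 = 2.02 kJ/s
barnacles: 17/13 = 1.31 kJ/s
detritus clumps: 12/41 = 0.293 kJ/s
small bivalves: 4.4/52 = 0.0846 kJ/s

small bivalves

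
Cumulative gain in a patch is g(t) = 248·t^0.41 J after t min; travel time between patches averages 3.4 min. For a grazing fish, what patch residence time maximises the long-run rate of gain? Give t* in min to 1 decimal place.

2.4 min

Optimal t* satisfies g'(t*) = g(t*)/(T + t*).
g'(t) = 0.41·248·t^-0.59. Setting 0.41·248·t^-0.59 = 248·t^0.41/(3.4+t) gives 0.41(3.4+t) = t, so 0.59·t = 0.41×3.4.
t* = 0.41×3.4/0.59 = 2.363 min.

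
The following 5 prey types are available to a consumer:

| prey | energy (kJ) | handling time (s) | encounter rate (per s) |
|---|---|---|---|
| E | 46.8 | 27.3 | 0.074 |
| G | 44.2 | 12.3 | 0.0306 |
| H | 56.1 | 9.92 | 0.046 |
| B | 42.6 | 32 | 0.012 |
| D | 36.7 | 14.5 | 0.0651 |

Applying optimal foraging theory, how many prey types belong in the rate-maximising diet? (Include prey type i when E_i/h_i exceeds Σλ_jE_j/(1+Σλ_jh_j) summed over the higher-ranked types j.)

3

E/h in descending order: H 5.66, G 3.59, D 2.53, E 1.71, B 1.33 kJ/s. The optimal diet is the largest prefix of this list for which every included type satisfies E_i/h_i > R on the types above it.
Rate on top 1: 1.772. G: 3.59 > 1.772 → include.
Rate on top 2: 2.146. D: 2.53 > 2.146 → include.
Rate on top 3: 2.277. E: 1.71 < 2.277 → exclude; stop.
Optimal diet: H, G, D — 3 of 5 types.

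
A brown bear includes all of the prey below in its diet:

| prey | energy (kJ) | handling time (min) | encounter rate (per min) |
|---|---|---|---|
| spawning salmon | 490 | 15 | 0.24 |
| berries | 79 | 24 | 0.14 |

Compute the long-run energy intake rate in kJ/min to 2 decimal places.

16.16 kJ/min

R = Σλ_iE_i / (1 + Σλ_ih_i)
Numerator: 0.24×490 + 0.14×79 = 128.7
Denominator: 1 + 0.24×15 + 0.14×24 = 7.96
R = 128.7/7.96 = 16.16 kJ/min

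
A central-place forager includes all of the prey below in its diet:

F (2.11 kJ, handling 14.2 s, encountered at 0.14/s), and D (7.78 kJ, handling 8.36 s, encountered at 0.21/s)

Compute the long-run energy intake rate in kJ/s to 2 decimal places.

R = Σλ_iE_i / (1 + Σλ_ih_i)
Numerator: 0.14×2.11 + 0.21×7.78 = 1.929
Denominator: 1 + 0.14×14.2 + 0.21×8.36 = 4.744
R = 1.929/4.744 = 0.4067 kJ/s

0.41 kJ/s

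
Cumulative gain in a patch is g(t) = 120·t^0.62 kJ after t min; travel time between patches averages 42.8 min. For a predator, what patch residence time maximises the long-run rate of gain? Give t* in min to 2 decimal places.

69.83 min

By the marginal value theorem, leave when the instantaneous gain rate g'(t) equals the habitat-wide average g(t)/(T + t).
g'(t) = 0.62·120·t^-0.38. Setting 0.62·120·t^-0.38 = 120·t^0.62/(42.8+t) gives 0.62(42.8+t) = t, so 0.38·t = 0.62×42.8.
t* = 0.62×42.8/0.38 = 69.83 min.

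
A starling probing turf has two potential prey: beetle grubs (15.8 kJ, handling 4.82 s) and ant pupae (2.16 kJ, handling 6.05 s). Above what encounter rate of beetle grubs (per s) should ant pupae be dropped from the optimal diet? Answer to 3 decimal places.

0.025 per s

Drop ant pupae once their profitability E₂/h₂ falls below the rate achievable on beetle grubs alone: E₂/h₂ = λE₁/(1 + λh₁).
Solve for λ: λE₁h₂ = E₂(1 + λh₁) → λ(E₁h₂ − E₂h₁) = E₂ → λ = E₂/(E₁h₂ − E₂h₁).
λ = 2.16/(15.8×6.05 − 2.16×4.82) = 2.16/85.18 = 0.02536 per s.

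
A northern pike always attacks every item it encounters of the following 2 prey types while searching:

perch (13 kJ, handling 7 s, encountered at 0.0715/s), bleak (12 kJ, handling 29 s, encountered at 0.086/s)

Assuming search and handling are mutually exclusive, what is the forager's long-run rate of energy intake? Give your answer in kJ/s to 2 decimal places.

0.49 kJ/s

R = (0.0715×13 + 0.086×12) / (1 + 0.0715×7 + 0.086×29) = 1.962/3.994 = 0.4911 kJ/s.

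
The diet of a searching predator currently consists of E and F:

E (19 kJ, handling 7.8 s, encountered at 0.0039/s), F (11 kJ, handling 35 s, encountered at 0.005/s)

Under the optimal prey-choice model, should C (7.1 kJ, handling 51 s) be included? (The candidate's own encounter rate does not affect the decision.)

On E and F alone, R = ΣλE/(1+Σλh) = 0.1291/1.205 = 0.1071 kJ/s.
Profitability of C: 7.1/51 = 0.1392 kJ/s.
0.1392 > 0.1071, so adding C raises the average — include it.

Yes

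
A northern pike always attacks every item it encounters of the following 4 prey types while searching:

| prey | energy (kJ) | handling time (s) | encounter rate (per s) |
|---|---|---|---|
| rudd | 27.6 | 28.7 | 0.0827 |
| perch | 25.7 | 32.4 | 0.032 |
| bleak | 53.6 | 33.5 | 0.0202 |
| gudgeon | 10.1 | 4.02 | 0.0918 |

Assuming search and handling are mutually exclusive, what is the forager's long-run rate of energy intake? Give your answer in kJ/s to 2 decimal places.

R = Σλ_iE_i / (1 + Σλ_ih_i)
Numerator: 0.0827×27.6 + 0.032×25.7 + 0.0202×53.6 + 0.0918×10.1 = 5.115
Denominator: 1 + 0.0827×28.7 + 0.032×32.4 + 0.0202×33.5 + 0.0918×4.02 = 5.456
R = 5.115/5.456 = 0.9375 kJ/s

0.94 kJ/s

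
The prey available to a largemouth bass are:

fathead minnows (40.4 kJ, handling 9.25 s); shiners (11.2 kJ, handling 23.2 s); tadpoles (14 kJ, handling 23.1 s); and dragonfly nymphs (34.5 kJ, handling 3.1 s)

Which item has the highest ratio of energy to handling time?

dragonfly nymphs

Profitability E/h (kJ/s): fathead minnows = 40.4/9.25 = 4.37, shiners = 11.2/23.2 = 0.483, tadpoles = 14/23.1 = 0.606, dragonfly nymphs = 34.5/3.1 = 11.1.
Ranked: dragonfly nymphs > fathead minnows > tadpoles > shiners.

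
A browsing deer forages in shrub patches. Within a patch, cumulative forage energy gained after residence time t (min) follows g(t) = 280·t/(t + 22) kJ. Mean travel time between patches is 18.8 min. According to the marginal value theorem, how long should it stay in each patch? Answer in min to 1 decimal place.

Optimal t* satisfies g'(t*) = g(t*)/(T + t*).
g'(t) = 280·22/(t + 22)². Setting 280·22/(t+22)² = 280t/[(t+22)(18.8+t)] gives 22(18.8+t) = t(t+22), so t² = 22×18.8 = 413.6.
t* = √413.6 = 20.34 min.

20.3 min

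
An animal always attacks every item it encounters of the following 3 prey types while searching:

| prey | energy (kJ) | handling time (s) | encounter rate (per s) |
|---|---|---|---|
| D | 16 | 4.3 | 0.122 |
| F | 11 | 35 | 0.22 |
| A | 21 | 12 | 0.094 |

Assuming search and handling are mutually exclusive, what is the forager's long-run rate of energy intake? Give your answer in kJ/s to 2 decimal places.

R = Σλ_iE_i / (1 + Σλ_ih_i)
Numerator: 0.122×16 + 0.22×11 + 0.094×21 = 6.346
Denominator: 1 + 0.122×4.3 + 0.22×35 + 0.094×12 = 10.35
R = 6.346/10.35 = 0.613 kJ/s

0.61 kJ/s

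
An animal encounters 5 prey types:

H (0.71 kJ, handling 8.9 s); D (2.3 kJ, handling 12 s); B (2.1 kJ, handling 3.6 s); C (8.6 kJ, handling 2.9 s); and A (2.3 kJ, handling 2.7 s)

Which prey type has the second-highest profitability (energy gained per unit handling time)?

In descending order of E/h:
C: 8.6/2.9 = 2.97 kJ/s
A: 2.3/2.7 = 0.852 kJ/s
B: 2.1/3.6 = 0.583 kJ/s
D: 2.3/12 = 0.192 kJ/s
H: 0.71/8.9 = 0.0798 kJ/s

A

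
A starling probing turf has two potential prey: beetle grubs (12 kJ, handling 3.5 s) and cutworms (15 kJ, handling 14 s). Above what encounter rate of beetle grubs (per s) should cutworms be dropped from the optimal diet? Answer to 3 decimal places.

At the threshold, the rate on beetle grubs alone equals the profitability of cutworms: λ·12/(1 + λ·3.5) = 15/14 = 1.071.
Rearranging, λ(12 − 1.071×3.5) = 1.071, so λ = 1.071/8.25 = 0.1299 per s.

0.130 per s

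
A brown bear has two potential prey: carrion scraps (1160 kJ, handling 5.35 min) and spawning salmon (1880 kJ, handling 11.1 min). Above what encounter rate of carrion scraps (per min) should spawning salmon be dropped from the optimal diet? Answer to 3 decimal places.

0.667 per min

The zero-one rule: include spawning salmon iff E₂/h₂ > λE₁/(1+λh₁). Equality gives the switch point.
λE₁h₂ = E₂ + λE₂h₁ ⇒ λ = E₂/(E₁h₂ − E₂h₁) = 1880/(1.288e+04 − 1.006e+04) = 0.6671 per min.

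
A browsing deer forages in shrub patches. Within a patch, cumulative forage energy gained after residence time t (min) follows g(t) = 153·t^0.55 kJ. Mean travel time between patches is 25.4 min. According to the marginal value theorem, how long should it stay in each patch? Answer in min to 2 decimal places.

31.04 min

Optimal t* satisfies g'(t*) = g(t*)/(T + t*).
g'(t) = 0.55·153·t^-0.45. Setting 0.55·153·t^-0.45 = 153·t^0.55/(25.4+t) gives 0.55(25.4+t) = t, so 0.45·t = 0.55×25.4.
t* = 0.55×25.4/0.45 = 31.04 min.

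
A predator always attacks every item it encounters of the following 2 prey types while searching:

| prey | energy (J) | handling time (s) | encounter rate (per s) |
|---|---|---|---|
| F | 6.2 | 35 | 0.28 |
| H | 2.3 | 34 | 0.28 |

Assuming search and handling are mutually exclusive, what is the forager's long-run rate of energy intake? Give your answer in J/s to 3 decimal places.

0.117 J/s

Energy encountered per unit search time: 0.28×6.2 + 0.28×2.3 = 2.38 J/s.
Handling time per unit search time: 0.28×35 + 0.28×34 = 19.32.
Rate = 2.38/(1 + 19.32) = 0.1171 J/s.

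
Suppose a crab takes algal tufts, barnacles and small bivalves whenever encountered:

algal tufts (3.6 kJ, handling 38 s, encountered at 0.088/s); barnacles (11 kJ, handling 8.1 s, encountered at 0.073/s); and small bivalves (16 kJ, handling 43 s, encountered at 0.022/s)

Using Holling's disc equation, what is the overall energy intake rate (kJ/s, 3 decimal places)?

R = (0.088×3.6 + 0.073×11 + 0.022×16) / (1 + 0.088×38 + 0.073×8.1 + 0.022×43) = 1.472/5.881 = 0.2503 kJ/s.

0.250 kJ/s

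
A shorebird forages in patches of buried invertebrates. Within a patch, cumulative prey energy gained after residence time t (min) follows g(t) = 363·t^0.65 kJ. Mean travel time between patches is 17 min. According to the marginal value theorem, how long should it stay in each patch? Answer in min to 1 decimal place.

31.6 min

Optimal t* satisfies g'(t*) = g(t*)/(T + t*).
g'(t) = 0.65·363·t^-0.35. Setting 0.65·363·t^-0.35 = 363·t^0.65/(17+t) gives 0.65(17+t) = t, so 0.35·t = 0.65×17.
t* = 0.65×17/0.35 = 31.57 min.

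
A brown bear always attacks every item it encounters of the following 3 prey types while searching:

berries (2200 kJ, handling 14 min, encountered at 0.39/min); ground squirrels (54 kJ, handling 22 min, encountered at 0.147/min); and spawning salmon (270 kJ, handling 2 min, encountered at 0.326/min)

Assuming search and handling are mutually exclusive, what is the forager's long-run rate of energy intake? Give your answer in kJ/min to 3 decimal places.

92.205 kJ/min

Energy encountered per unit search time: 0.39×2200 + 0.147×54 + 0.326×270 = 954 kJ/min.
Handling time per unit search time: 0.39×14 + 0.147×22 + 0.326×2 = 9.346.
Rate = 954/(1 + 9.346) = 92.21 kJ/min.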